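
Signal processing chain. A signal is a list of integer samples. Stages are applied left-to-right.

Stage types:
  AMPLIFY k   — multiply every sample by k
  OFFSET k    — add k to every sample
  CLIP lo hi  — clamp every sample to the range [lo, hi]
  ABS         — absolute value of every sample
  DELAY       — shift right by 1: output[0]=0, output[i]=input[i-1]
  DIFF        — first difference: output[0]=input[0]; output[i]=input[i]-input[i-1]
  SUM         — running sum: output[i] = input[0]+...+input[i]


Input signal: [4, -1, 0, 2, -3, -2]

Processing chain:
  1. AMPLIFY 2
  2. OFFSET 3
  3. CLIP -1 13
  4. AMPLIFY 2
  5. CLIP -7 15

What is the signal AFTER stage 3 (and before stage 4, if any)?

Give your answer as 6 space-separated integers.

Input: [4, -1, 0, 2, -3, -2]
Stage 1 (AMPLIFY 2): 4*2=8, -1*2=-2, 0*2=0, 2*2=4, -3*2=-6, -2*2=-4 -> [8, -2, 0, 4, -6, -4]
Stage 2 (OFFSET 3): 8+3=11, -2+3=1, 0+3=3, 4+3=7, -6+3=-3, -4+3=-1 -> [11, 1, 3, 7, -3, -1]
Stage 3 (CLIP -1 13): clip(11,-1,13)=11, clip(1,-1,13)=1, clip(3,-1,13)=3, clip(7,-1,13)=7, clip(-3,-1,13)=-1, clip(-1,-1,13)=-1 -> [11, 1, 3, 7, -1, -1]

Answer: 11 1 3 7 -1 -1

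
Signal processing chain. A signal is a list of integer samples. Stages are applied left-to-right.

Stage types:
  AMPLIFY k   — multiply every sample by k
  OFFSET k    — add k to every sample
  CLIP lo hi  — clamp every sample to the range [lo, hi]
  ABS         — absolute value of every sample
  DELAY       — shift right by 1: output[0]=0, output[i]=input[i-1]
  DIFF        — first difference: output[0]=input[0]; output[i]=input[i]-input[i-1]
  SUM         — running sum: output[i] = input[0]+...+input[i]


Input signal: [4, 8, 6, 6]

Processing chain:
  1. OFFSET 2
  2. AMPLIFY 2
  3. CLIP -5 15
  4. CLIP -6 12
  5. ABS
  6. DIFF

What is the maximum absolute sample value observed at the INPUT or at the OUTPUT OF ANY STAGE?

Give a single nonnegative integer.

Answer: 20

Derivation:
Input: [4, 8, 6, 6] (max |s|=8)
Stage 1 (OFFSET 2): 4+2=6, 8+2=10, 6+2=8, 6+2=8 -> [6, 10, 8, 8] (max |s|=10)
Stage 2 (AMPLIFY 2): 6*2=12, 10*2=20, 8*2=16, 8*2=16 -> [12, 20, 16, 16] (max |s|=20)
Stage 3 (CLIP -5 15): clip(12,-5,15)=12, clip(20,-5,15)=15, clip(16,-5,15)=15, clip(16,-5,15)=15 -> [12, 15, 15, 15] (max |s|=15)
Stage 4 (CLIP -6 12): clip(12,-6,12)=12, clip(15,-6,12)=12, clip(15,-6,12)=12, clip(15,-6,12)=12 -> [12, 12, 12, 12] (max |s|=12)
Stage 5 (ABS): |12|=12, |12|=12, |12|=12, |12|=12 -> [12, 12, 12, 12] (max |s|=12)
Stage 6 (DIFF): s[0]=12, 12-12=0, 12-12=0, 12-12=0 -> [12, 0, 0, 0] (max |s|=12)
Overall max amplitude: 20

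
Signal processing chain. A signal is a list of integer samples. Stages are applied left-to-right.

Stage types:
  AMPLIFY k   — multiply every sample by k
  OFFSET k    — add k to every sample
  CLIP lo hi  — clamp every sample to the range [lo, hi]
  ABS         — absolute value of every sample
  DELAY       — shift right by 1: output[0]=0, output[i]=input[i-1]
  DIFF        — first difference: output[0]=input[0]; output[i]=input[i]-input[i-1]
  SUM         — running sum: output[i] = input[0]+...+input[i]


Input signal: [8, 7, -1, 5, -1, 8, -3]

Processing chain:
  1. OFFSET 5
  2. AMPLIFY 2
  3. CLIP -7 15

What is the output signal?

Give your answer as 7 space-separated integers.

Answer: 15 15 8 15 8 15 4

Derivation:
Input: [8, 7, -1, 5, -1, 8, -3]
Stage 1 (OFFSET 5): 8+5=13, 7+5=12, -1+5=4, 5+5=10, -1+5=4, 8+5=13, -3+5=2 -> [13, 12, 4, 10, 4, 13, 2]
Stage 2 (AMPLIFY 2): 13*2=26, 12*2=24, 4*2=8, 10*2=20, 4*2=8, 13*2=26, 2*2=4 -> [26, 24, 8, 20, 8, 26, 4]
Stage 3 (CLIP -7 15): clip(26,-7,15)=15, clip(24,-7,15)=15, clip(8,-7,15)=8, clip(20,-7,15)=15, clip(8,-7,15)=8, clip(26,-7,15)=15, clip(4,-7,15)=4 -> [15, 15, 8, 15, 8, 15, 4]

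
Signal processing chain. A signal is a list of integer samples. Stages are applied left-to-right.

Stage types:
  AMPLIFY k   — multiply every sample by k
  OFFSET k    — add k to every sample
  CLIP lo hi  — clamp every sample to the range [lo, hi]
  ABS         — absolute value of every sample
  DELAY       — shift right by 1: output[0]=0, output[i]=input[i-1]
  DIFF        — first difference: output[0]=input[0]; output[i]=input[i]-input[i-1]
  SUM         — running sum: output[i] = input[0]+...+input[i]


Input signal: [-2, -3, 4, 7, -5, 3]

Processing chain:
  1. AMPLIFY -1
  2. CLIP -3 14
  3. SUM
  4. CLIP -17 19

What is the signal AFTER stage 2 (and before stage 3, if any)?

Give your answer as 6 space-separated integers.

Answer: 2 3 -3 -3 5 -3

Derivation:
Input: [-2, -3, 4, 7, -5, 3]
Stage 1 (AMPLIFY -1): -2*-1=2, -3*-1=3, 4*-1=-4, 7*-1=-7, -5*-1=5, 3*-1=-3 -> [2, 3, -4, -7, 5, -3]
Stage 2 (CLIP -3 14): clip(2,-3,14)=2, clip(3,-3,14)=3, clip(-4,-3,14)=-3, clip(-7,-3,14)=-3, clip(5,-3,14)=5, clip(-3,-3,14)=-3 -> [2, 3, -3, -3, 5, -3]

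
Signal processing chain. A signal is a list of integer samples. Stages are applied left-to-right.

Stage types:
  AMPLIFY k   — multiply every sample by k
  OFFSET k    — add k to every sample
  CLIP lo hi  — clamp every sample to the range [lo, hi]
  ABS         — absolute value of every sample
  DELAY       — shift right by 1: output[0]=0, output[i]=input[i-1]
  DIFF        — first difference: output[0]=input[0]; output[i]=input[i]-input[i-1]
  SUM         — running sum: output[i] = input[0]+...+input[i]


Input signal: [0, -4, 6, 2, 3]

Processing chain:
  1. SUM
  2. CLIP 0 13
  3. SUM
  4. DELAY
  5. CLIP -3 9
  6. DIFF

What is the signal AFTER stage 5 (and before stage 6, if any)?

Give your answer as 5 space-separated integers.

Input: [0, -4, 6, 2, 3]
Stage 1 (SUM): sum[0..0]=0, sum[0..1]=-4, sum[0..2]=2, sum[0..3]=4, sum[0..4]=7 -> [0, -4, 2, 4, 7]
Stage 2 (CLIP 0 13): clip(0,0,13)=0, clip(-4,0,13)=0, clip(2,0,13)=2, clip(4,0,13)=4, clip(7,0,13)=7 -> [0, 0, 2, 4, 7]
Stage 3 (SUM): sum[0..0]=0, sum[0..1]=0, sum[0..2]=2, sum[0..3]=6, sum[0..4]=13 -> [0, 0, 2, 6, 13]
Stage 4 (DELAY): [0, 0, 0, 2, 6] = [0, 0, 0, 2, 6] -> [0, 0, 0, 2, 6]
Stage 5 (CLIP -3 9): clip(0,-3,9)=0, clip(0,-3,9)=0, clip(0,-3,9)=0, clip(2,-3,9)=2, clip(6,-3,9)=6 -> [0, 0, 0, 2, 6]

Answer: 0 0 0 2 6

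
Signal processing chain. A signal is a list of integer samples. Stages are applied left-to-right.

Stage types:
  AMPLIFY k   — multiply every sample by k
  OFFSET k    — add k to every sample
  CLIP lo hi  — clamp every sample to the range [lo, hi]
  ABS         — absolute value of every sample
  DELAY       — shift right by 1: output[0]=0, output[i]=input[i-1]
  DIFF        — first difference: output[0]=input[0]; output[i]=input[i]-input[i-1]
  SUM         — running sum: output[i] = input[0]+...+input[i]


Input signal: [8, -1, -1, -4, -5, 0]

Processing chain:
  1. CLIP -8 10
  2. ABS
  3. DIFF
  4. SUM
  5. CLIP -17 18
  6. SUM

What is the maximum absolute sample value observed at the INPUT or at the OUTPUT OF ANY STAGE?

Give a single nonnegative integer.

Input: [8, -1, -1, -4, -5, 0] (max |s|=8)
Stage 1 (CLIP -8 10): clip(8,-8,10)=8, clip(-1,-8,10)=-1, clip(-1,-8,10)=-1, clip(-4,-8,10)=-4, clip(-5,-8,10)=-5, clip(0,-8,10)=0 -> [8, -1, -1, -4, -5, 0] (max |s|=8)
Stage 2 (ABS): |8|=8, |-1|=1, |-1|=1, |-4|=4, |-5|=5, |0|=0 -> [8, 1, 1, 4, 5, 0] (max |s|=8)
Stage 3 (DIFF): s[0]=8, 1-8=-7, 1-1=0, 4-1=3, 5-4=1, 0-5=-5 -> [8, -7, 0, 3, 1, -5] (max |s|=8)
Stage 4 (SUM): sum[0..0]=8, sum[0..1]=1, sum[0..2]=1, sum[0..3]=4, sum[0..4]=5, sum[0..5]=0 -> [8, 1, 1, 4, 5, 0] (max |s|=8)
Stage 5 (CLIP -17 18): clip(8,-17,18)=8, clip(1,-17,18)=1, clip(1,-17,18)=1, clip(4,-17,18)=4, clip(5,-17,18)=5, clip(0,-17,18)=0 -> [8, 1, 1, 4, 5, 0] (max |s|=8)
Stage 6 (SUM): sum[0..0]=8, sum[0..1]=9, sum[0..2]=10, sum[0..3]=14, sum[0..4]=19, sum[0..5]=19 -> [8, 9, 10, 14, 19, 19] (max |s|=19)
Overall max amplitude: 19

Answer: 19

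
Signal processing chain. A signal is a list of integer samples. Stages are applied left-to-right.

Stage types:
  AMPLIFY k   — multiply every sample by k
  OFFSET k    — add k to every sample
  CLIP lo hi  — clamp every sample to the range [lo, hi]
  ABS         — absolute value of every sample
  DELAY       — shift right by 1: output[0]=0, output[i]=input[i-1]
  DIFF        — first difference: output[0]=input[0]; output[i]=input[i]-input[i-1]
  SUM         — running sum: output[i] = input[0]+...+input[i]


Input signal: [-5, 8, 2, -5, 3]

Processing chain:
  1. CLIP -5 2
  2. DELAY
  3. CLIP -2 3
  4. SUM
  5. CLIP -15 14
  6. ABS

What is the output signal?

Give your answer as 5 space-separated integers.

Answer: 0 2 0 2 0

Derivation:
Input: [-5, 8, 2, -5, 3]
Stage 1 (CLIP -5 2): clip(-5,-5,2)=-5, clip(8,-5,2)=2, clip(2,-5,2)=2, clip(-5,-5,2)=-5, clip(3,-5,2)=2 -> [-5, 2, 2, -5, 2]
Stage 2 (DELAY): [0, -5, 2, 2, -5] = [0, -5, 2, 2, -5] -> [0, -5, 2, 2, -5]
Stage 3 (CLIP -2 3): clip(0,-2,3)=0, clip(-5,-2,3)=-2, clip(2,-2,3)=2, clip(2,-2,3)=2, clip(-5,-2,3)=-2 -> [0, -2, 2, 2, -2]
Stage 4 (SUM): sum[0..0]=0, sum[0..1]=-2, sum[0..2]=0, sum[0..3]=2, sum[0..4]=0 -> [0, -2, 0, 2, 0]
Stage 5 (CLIP -15 14): clip(0,-15,14)=0, clip(-2,-15,14)=-2, clip(0,-15,14)=0, clip(2,-15,14)=2, clip(0,-15,14)=0 -> [0, -2, 0, 2, 0]
Stage 6 (ABS): |0|=0, |-2|=2, |0|=0, |2|=2, |0|=0 -> [0, 2, 0, 2, 0]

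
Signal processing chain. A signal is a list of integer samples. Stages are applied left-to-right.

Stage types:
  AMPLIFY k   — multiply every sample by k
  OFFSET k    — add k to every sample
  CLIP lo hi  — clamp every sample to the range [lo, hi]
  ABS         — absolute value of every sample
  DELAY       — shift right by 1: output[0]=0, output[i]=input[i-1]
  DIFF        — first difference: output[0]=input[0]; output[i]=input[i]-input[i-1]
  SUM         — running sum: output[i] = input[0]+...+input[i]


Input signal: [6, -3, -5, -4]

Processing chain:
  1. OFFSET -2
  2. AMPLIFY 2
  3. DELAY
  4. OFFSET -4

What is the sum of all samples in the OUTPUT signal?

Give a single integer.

Input: [6, -3, -5, -4]
Stage 1 (OFFSET -2): 6+-2=4, -3+-2=-5, -5+-2=-7, -4+-2=-6 -> [4, -5, -7, -6]
Stage 2 (AMPLIFY 2): 4*2=8, -5*2=-10, -7*2=-14, -6*2=-12 -> [8, -10, -14, -12]
Stage 3 (DELAY): [0, 8, -10, -14] = [0, 8, -10, -14] -> [0, 8, -10, -14]
Stage 4 (OFFSET -4): 0+-4=-4, 8+-4=4, -10+-4=-14, -14+-4=-18 -> [-4, 4, -14, -18]
Output sum: -32

Answer: -32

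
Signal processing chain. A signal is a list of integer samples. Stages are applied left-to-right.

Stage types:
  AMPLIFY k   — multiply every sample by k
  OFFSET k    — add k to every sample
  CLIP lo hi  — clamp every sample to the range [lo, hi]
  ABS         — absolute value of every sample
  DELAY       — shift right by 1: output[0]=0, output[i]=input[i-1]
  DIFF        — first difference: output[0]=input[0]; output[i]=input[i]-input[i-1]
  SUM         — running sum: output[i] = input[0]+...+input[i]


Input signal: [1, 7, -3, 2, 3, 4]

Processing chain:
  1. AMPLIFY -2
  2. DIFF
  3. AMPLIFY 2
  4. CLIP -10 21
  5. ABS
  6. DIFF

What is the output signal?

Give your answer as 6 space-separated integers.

Answer: 4 6 11 -11 -6 0

Derivation:
Input: [1, 7, -3, 2, 3, 4]
Stage 1 (AMPLIFY -2): 1*-2=-2, 7*-2=-14, -3*-2=6, 2*-2=-4, 3*-2=-6, 4*-2=-8 -> [-2, -14, 6, -4, -6, -8]
Stage 2 (DIFF): s[0]=-2, -14--2=-12, 6--14=20, -4-6=-10, -6--4=-2, -8--6=-2 -> [-2, -12, 20, -10, -2, -2]
Stage 3 (AMPLIFY 2): -2*2=-4, -12*2=-24, 20*2=40, -10*2=-20, -2*2=-4, -2*2=-4 -> [-4, -24, 40, -20, -4, -4]
Stage 4 (CLIP -10 21): clip(-4,-10,21)=-4, clip(-24,-10,21)=-10, clip(40,-10,21)=21, clip(-20,-10,21)=-10, clip(-4,-10,21)=-4, clip(-4,-10,21)=-4 -> [-4, -10, 21, -10, -4, -4]
Stage 5 (ABS): |-4|=4, |-10|=10, |21|=21, |-10|=10, |-4|=4, |-4|=4 -> [4, 10, 21, 10, 4, 4]
Stage 6 (DIFF): s[0]=4, 10-4=6, 21-10=11, 10-21=-11, 4-10=-6, 4-4=0 -> [4, 6, 11, -11, -6, 0]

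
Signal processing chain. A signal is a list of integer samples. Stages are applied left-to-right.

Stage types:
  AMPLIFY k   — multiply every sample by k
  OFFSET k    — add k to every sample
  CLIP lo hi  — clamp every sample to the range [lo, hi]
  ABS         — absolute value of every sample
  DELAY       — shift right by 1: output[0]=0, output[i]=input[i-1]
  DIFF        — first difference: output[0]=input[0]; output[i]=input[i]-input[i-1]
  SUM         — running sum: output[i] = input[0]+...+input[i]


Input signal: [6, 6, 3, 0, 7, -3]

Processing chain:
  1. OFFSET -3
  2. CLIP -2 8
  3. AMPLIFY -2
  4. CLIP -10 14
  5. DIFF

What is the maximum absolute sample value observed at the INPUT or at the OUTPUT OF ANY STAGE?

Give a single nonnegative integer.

Answer: 12

Derivation:
Input: [6, 6, 3, 0, 7, -3] (max |s|=7)
Stage 1 (OFFSET -3): 6+-3=3, 6+-3=3, 3+-3=0, 0+-3=-3, 7+-3=4, -3+-3=-6 -> [3, 3, 0, -3, 4, -6] (max |s|=6)
Stage 2 (CLIP -2 8): clip(3,-2,8)=3, clip(3,-2,8)=3, clip(0,-2,8)=0, clip(-3,-2,8)=-2, clip(4,-2,8)=4, clip(-6,-2,8)=-2 -> [3, 3, 0, -2, 4, -2] (max |s|=4)
Stage 3 (AMPLIFY -2): 3*-2=-6, 3*-2=-6, 0*-2=0, -2*-2=4, 4*-2=-8, -2*-2=4 -> [-6, -6, 0, 4, -8, 4] (max |s|=8)
Stage 4 (CLIP -10 14): clip(-6,-10,14)=-6, clip(-6,-10,14)=-6, clip(0,-10,14)=0, clip(4,-10,14)=4, clip(-8,-10,14)=-8, clip(4,-10,14)=4 -> [-6, -6, 0, 4, -8, 4] (max |s|=8)
Stage 5 (DIFF): s[0]=-6, -6--6=0, 0--6=6, 4-0=4, -8-4=-12, 4--8=12 -> [-6, 0, 6, 4, -12, 12] (max |s|=12)
Overall max amplitude: 12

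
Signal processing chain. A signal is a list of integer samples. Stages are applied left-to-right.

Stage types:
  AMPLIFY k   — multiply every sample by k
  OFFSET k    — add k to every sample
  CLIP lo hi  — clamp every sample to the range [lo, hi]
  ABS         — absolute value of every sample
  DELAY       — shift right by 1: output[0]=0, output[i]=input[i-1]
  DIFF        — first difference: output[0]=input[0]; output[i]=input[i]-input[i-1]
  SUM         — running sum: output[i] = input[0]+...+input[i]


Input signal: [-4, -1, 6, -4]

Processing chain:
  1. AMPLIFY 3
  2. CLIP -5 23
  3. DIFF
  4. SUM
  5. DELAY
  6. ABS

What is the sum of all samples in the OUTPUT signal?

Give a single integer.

Input: [-4, -1, 6, -4]
Stage 1 (AMPLIFY 3): -4*3=-12, -1*3=-3, 6*3=18, -4*3=-12 -> [-12, -3, 18, -12]
Stage 2 (CLIP -5 23): clip(-12,-5,23)=-5, clip(-3,-5,23)=-3, clip(18,-5,23)=18, clip(-12,-5,23)=-5 -> [-5, -3, 18, -5]
Stage 3 (DIFF): s[0]=-5, -3--5=2, 18--3=21, -5-18=-23 -> [-5, 2, 21, -23]
Stage 4 (SUM): sum[0..0]=-5, sum[0..1]=-3, sum[0..2]=18, sum[0..3]=-5 -> [-5, -3, 18, -5]
Stage 5 (DELAY): [0, -5, -3, 18] = [0, -5, -3, 18] -> [0, -5, -3, 18]
Stage 6 (ABS): |0|=0, |-5|=5, |-3|=3, |18|=18 -> [0, 5, 3, 18]
Output sum: 26

Answer: 26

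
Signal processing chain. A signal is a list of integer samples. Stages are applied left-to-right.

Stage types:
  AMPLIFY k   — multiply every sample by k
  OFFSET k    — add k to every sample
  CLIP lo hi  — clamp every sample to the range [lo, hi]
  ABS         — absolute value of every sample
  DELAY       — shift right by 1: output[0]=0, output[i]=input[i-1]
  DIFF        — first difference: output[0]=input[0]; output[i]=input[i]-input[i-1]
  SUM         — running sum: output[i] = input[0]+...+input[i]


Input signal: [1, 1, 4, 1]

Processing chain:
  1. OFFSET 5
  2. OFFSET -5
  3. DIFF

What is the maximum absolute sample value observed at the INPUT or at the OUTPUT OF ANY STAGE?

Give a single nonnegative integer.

Input: [1, 1, 4, 1] (max |s|=4)
Stage 1 (OFFSET 5): 1+5=6, 1+5=6, 4+5=9, 1+5=6 -> [6, 6, 9, 6] (max |s|=9)
Stage 2 (OFFSET -5): 6+-5=1, 6+-5=1, 9+-5=4, 6+-5=1 -> [1, 1, 4, 1] (max |s|=4)
Stage 3 (DIFF): s[0]=1, 1-1=0, 4-1=3, 1-4=-3 -> [1, 0, 3, -3] (max |s|=3)
Overall max amplitude: 9

Answer: 9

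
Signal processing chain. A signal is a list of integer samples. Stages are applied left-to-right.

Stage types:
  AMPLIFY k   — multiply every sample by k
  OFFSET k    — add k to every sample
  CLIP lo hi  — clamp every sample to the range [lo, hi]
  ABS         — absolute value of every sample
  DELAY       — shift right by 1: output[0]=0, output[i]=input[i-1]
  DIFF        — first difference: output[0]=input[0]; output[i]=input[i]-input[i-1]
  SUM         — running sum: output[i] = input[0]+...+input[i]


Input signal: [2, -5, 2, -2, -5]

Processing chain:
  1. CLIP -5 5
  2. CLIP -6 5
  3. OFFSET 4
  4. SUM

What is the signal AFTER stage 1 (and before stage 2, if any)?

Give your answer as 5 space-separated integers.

Answer: 2 -5 2 -2 -5

Derivation:
Input: [2, -5, 2, -2, -5]
Stage 1 (CLIP -5 5): clip(2,-5,5)=2, clip(-5,-5,5)=-5, clip(2,-5,5)=2, clip(-2,-5,5)=-2, clip(-5,-5,5)=-5 -> [2, -5, 2, -2, -5]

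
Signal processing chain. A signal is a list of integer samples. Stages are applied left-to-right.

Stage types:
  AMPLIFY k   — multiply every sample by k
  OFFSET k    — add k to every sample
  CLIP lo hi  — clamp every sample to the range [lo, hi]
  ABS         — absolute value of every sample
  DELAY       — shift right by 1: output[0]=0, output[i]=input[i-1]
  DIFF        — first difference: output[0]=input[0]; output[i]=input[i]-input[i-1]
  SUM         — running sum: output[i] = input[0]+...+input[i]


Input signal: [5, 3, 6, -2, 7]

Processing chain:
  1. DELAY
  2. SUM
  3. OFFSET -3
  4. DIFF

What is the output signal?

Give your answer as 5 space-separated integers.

Answer: -3 5 3 6 -2

Derivation:
Input: [5, 3, 6, -2, 7]
Stage 1 (DELAY): [0, 5, 3, 6, -2] = [0, 5, 3, 6, -2] -> [0, 5, 3, 6, -2]
Stage 2 (SUM): sum[0..0]=0, sum[0..1]=5, sum[0..2]=8, sum[0..3]=14, sum[0..4]=12 -> [0, 5, 8, 14, 12]
Stage 3 (OFFSET -3): 0+-3=-3, 5+-3=2, 8+-3=5, 14+-3=11, 12+-3=9 -> [-3, 2, 5, 11, 9]
Stage 4 (DIFF): s[0]=-3, 2--3=5, 5-2=3, 11-5=6, 9-11=-2 -> [-3, 5, 3, 6, -2]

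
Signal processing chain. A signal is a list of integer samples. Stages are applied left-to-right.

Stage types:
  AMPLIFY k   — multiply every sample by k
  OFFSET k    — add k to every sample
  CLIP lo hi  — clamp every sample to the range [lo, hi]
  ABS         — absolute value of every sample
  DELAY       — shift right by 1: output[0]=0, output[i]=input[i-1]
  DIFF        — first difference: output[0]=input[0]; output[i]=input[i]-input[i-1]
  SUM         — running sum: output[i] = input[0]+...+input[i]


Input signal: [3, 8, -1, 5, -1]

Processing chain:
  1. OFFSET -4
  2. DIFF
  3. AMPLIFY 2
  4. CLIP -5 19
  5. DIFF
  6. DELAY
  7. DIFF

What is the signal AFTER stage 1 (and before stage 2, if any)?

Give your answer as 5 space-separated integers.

Input: [3, 8, -1, 5, -1]
Stage 1 (OFFSET -4): 3+-4=-1, 8+-4=4, -1+-4=-5, 5+-4=1, -1+-4=-5 -> [-1, 4, -5, 1, -5]

Answer: -1 4 -5 1 -5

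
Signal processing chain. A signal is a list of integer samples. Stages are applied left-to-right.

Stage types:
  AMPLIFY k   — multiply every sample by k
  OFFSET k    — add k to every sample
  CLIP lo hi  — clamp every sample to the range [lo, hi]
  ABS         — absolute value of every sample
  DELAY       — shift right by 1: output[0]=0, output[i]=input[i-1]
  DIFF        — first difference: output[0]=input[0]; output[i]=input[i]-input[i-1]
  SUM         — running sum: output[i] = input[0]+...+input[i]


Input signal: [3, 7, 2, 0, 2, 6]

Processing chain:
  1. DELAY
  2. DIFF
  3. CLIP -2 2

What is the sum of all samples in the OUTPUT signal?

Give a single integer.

Answer: 2

Derivation:
Input: [3, 7, 2, 0, 2, 6]
Stage 1 (DELAY): [0, 3, 7, 2, 0, 2] = [0, 3, 7, 2, 0, 2] -> [0, 3, 7, 2, 0, 2]
Stage 2 (DIFF): s[0]=0, 3-0=3, 7-3=4, 2-7=-5, 0-2=-2, 2-0=2 -> [0, 3, 4, -5, -2, 2]
Stage 3 (CLIP -2 2): clip(0,-2,2)=0, clip(3,-2,2)=2, clip(4,-2,2)=2, clip(-5,-2,2)=-2, clip(-2,-2,2)=-2, clip(2,-2,2)=2 -> [0, 2, 2, -2, -2, 2]
Output sum: 2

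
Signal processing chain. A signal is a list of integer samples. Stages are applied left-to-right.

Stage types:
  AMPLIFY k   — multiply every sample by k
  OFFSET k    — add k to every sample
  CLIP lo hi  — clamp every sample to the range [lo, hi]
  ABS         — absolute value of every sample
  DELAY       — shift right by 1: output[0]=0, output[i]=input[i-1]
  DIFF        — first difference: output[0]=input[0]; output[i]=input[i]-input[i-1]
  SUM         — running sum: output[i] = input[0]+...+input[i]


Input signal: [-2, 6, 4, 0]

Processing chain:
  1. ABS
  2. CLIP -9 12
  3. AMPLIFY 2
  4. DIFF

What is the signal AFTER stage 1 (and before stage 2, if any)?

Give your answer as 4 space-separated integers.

Input: [-2, 6, 4, 0]
Stage 1 (ABS): |-2|=2, |6|=6, |4|=4, |0|=0 -> [2, 6, 4, 0]

Answer: 2 6 4 0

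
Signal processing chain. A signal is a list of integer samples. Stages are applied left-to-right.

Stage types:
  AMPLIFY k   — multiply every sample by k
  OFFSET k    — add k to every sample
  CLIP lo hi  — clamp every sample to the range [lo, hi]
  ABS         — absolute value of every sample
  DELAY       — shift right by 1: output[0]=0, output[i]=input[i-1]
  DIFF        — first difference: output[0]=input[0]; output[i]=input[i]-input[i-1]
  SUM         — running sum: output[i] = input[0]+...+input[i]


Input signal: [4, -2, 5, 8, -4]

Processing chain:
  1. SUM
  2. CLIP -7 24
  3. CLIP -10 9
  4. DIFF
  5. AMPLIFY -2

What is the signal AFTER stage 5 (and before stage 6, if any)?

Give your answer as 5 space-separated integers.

Answer: -8 4 -10 -4 0

Derivation:
Input: [4, -2, 5, 8, -4]
Stage 1 (SUM): sum[0..0]=4, sum[0..1]=2, sum[0..2]=7, sum[0..3]=15, sum[0..4]=11 -> [4, 2, 7, 15, 11]
Stage 2 (CLIP -7 24): clip(4,-7,24)=4, clip(2,-7,24)=2, clip(7,-7,24)=7, clip(15,-7,24)=15, clip(11,-7,24)=11 -> [4, 2, 7, 15, 11]
Stage 3 (CLIP -10 9): clip(4,-10,9)=4, clip(2,-10,9)=2, clip(7,-10,9)=7, clip(15,-10,9)=9, clip(11,-10,9)=9 -> [4, 2, 7, 9, 9]
Stage 4 (DIFF): s[0]=4, 2-4=-2, 7-2=5, 9-7=2, 9-9=0 -> [4, -2, 5, 2, 0]
Stage 5 (AMPLIFY -2): 4*-2=-8, -2*-2=4, 5*-2=-10, 2*-2=-4, 0*-2=0 -> [-8, 4, -10, -4, 0]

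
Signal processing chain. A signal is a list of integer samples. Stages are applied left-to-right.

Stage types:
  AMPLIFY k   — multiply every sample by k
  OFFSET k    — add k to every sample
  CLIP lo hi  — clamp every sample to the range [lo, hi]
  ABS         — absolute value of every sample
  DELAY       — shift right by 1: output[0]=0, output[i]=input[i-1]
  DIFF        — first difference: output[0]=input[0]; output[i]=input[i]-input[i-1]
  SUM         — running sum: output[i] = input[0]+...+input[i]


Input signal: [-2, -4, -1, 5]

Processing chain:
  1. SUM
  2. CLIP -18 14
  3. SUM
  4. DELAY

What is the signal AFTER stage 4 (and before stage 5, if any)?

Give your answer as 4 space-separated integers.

Input: [-2, -4, -1, 5]
Stage 1 (SUM): sum[0..0]=-2, sum[0..1]=-6, sum[0..2]=-7, sum[0..3]=-2 -> [-2, -6, -7, -2]
Stage 2 (CLIP -18 14): clip(-2,-18,14)=-2, clip(-6,-18,14)=-6, clip(-7,-18,14)=-7, clip(-2,-18,14)=-2 -> [-2, -6, -7, -2]
Stage 3 (SUM): sum[0..0]=-2, sum[0..1]=-8, sum[0..2]=-15, sum[0..3]=-17 -> [-2, -8, -15, -17]
Stage 4 (DELAY): [0, -2, -8, -15] = [0, -2, -8, -15] -> [0, -2, -8, -15]

Answer: 0 -2 -8 -15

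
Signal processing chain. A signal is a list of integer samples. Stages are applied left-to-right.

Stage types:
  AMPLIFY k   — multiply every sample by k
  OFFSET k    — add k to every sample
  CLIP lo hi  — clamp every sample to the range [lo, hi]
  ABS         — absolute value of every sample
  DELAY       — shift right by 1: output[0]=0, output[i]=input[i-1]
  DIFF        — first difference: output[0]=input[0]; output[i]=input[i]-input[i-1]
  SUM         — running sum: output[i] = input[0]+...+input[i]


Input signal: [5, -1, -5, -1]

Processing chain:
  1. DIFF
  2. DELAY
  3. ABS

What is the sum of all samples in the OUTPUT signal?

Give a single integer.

Answer: 15

Derivation:
Input: [5, -1, -5, -1]
Stage 1 (DIFF): s[0]=5, -1-5=-6, -5--1=-4, -1--5=4 -> [5, -6, -4, 4]
Stage 2 (DELAY): [0, 5, -6, -4] = [0, 5, -6, -4] -> [0, 5, -6, -4]
Stage 3 (ABS): |0|=0, |5|=5, |-6|=6, |-4|=4 -> [0, 5, 6, 4]
Output sum: 15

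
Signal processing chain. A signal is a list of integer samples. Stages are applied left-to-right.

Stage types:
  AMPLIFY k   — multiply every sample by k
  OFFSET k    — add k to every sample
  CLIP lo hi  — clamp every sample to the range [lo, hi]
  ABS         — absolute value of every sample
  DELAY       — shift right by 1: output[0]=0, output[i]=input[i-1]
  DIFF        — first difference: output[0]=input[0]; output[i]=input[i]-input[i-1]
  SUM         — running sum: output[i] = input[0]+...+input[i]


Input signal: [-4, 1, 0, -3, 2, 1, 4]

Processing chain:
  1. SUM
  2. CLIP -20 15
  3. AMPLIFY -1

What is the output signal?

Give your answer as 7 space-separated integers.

Input: [-4, 1, 0, -3, 2, 1, 4]
Stage 1 (SUM): sum[0..0]=-4, sum[0..1]=-3, sum[0..2]=-3, sum[0..3]=-6, sum[0..4]=-4, sum[0..5]=-3, sum[0..6]=1 -> [-4, -3, -3, -6, -4, -3, 1]
Stage 2 (CLIP -20 15): clip(-4,-20,15)=-4, clip(-3,-20,15)=-3, clip(-3,-20,15)=-3, clip(-6,-20,15)=-6, clip(-4,-20,15)=-4, clip(-3,-20,15)=-3, clip(1,-20,15)=1 -> [-4, -3, -3, -6, -4, -3, 1]
Stage 3 (AMPLIFY -1): -4*-1=4, -3*-1=3, -3*-1=3, -6*-1=6, -4*-1=4, -3*-1=3, 1*-1=-1 -> [4, 3, 3, 6, 4, 3, -1]

Answer: 4 3 3 6 4 3 -1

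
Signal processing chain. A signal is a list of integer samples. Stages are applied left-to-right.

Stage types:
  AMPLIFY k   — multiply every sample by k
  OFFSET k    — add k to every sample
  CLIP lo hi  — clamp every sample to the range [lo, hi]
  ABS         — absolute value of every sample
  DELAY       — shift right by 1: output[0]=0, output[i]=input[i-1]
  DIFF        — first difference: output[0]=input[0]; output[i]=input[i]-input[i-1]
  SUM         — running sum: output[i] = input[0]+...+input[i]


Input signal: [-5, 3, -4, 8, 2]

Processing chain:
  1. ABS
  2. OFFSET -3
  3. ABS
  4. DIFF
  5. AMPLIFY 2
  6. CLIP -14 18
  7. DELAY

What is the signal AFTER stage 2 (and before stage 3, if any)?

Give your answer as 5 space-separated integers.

Answer: 2 0 1 5 -1

Derivation:
Input: [-5, 3, -4, 8, 2]
Stage 1 (ABS): |-5|=5, |3|=3, |-4|=4, |8|=8, |2|=2 -> [5, 3, 4, 8, 2]
Stage 2 (OFFSET -3): 5+-3=2, 3+-3=0, 4+-3=1, 8+-3=5, 2+-3=-1 -> [2, 0, 1, 5, -1]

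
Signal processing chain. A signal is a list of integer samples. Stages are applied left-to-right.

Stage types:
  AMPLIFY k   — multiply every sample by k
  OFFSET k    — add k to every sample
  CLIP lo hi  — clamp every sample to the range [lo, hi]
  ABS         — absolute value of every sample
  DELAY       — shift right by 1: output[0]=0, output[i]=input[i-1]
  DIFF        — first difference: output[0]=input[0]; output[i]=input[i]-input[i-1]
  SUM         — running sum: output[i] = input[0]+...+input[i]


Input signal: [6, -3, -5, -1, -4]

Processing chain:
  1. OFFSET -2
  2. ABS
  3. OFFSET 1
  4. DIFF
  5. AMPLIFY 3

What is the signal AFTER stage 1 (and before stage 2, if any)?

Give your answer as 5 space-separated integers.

Answer: 4 -5 -7 -3 -6

Derivation:
Input: [6, -3, -5, -1, -4]
Stage 1 (OFFSET -2): 6+-2=4, -3+-2=-5, -5+-2=-7, -1+-2=-3, -4+-2=-6 -> [4, -5, -7, -3, -6]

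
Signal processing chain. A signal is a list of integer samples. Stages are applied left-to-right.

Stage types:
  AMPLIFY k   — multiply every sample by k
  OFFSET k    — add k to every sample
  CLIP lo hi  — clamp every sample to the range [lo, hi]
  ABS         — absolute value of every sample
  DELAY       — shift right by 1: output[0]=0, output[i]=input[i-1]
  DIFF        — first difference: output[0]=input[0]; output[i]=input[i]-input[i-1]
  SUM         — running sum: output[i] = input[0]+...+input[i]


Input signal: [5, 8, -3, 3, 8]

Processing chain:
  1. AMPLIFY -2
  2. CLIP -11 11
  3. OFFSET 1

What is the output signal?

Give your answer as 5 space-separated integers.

Input: [5, 8, -3, 3, 8]
Stage 1 (AMPLIFY -2): 5*-2=-10, 8*-2=-16, -3*-2=6, 3*-2=-6, 8*-2=-16 -> [-10, -16, 6, -6, -16]
Stage 2 (CLIP -11 11): clip(-10,-11,11)=-10, clip(-16,-11,11)=-11, clip(6,-11,11)=6, clip(-6,-11,11)=-6, clip(-16,-11,11)=-11 -> [-10, -11, 6, -6, -11]
Stage 3 (OFFSET 1): -10+1=-9, -11+1=-10, 6+1=7, -6+1=-5, -11+1=-10 -> [-9, -10, 7, -5, -10]

Answer: -9 -10 7 -5 -10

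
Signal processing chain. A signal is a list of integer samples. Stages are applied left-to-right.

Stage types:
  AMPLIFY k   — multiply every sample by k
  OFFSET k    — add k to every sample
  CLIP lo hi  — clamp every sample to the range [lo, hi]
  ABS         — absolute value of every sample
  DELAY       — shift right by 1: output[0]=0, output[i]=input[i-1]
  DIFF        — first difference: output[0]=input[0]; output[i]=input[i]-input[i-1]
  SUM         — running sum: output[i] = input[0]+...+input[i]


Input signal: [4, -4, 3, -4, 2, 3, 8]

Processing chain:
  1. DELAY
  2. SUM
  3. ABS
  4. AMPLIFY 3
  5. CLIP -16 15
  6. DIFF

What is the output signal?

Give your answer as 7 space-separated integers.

Answer: 0 12 -12 9 -6 0 9

Derivation:
Input: [4, -4, 3, -4, 2, 3, 8]
Stage 1 (DELAY): [0, 4, -4, 3, -4, 2, 3] = [0, 4, -4, 3, -4, 2, 3] -> [0, 4, -4, 3, -4, 2, 3]
Stage 2 (SUM): sum[0..0]=0, sum[0..1]=4, sum[0..2]=0, sum[0..3]=3, sum[0..4]=-1, sum[0..5]=1, sum[0..6]=4 -> [0, 4, 0, 3, -1, 1, 4]
Stage 3 (ABS): |0|=0, |4|=4, |0|=0, |3|=3, |-1|=1, |1|=1, |4|=4 -> [0, 4, 0, 3, 1, 1, 4]
Stage 4 (AMPLIFY 3): 0*3=0, 4*3=12, 0*3=0, 3*3=9, 1*3=3, 1*3=3, 4*3=12 -> [0, 12, 0, 9, 3, 3, 12]
Stage 5 (CLIP -16 15): clip(0,-16,15)=0, clip(12,-16,15)=12, clip(0,-16,15)=0, clip(9,-16,15)=9, clip(3,-16,15)=3, clip(3,-16,15)=3, clip(12,-16,15)=12 -> [0, 12, 0, 9, 3, 3, 12]
Stage 6 (DIFF): s[0]=0, 12-0=12, 0-12=-12, 9-0=9, 3-9=-6, 3-3=0, 12-3=9 -> [0, 12, -12, 9, -6, 0, 9]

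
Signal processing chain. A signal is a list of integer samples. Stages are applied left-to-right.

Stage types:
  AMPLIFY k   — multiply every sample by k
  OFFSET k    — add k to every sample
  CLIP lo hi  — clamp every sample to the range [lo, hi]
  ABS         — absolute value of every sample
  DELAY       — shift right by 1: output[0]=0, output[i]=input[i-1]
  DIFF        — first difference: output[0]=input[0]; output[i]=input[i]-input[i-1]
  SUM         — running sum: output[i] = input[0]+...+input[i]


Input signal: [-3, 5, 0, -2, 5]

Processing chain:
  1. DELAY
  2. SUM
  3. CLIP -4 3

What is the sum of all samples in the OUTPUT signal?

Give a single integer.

Input: [-3, 5, 0, -2, 5]
Stage 1 (DELAY): [0, -3, 5, 0, -2] = [0, -3, 5, 0, -2] -> [0, -3, 5, 0, -2]
Stage 2 (SUM): sum[0..0]=0, sum[0..1]=-3, sum[0..2]=2, sum[0..3]=2, sum[0..4]=0 -> [0, -3, 2, 2, 0]
Stage 3 (CLIP -4 3): clip(0,-4,3)=0, clip(-3,-4,3)=-3, clip(2,-4,3)=2, clip(2,-4,3)=2, clip(0,-4,3)=0 -> [0, -3, 2, 2, 0]
Output sum: 1

Answer: 1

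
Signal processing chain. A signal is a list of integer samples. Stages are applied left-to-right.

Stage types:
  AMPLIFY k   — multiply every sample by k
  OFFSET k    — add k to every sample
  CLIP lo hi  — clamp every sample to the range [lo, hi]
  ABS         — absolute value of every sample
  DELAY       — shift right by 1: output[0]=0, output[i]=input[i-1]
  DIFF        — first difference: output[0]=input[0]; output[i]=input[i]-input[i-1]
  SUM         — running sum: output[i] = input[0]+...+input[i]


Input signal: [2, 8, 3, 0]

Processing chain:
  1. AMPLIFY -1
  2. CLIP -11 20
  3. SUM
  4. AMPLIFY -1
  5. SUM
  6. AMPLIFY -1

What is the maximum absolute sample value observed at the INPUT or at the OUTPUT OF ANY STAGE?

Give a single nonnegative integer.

Input: [2, 8, 3, 0] (max |s|=8)
Stage 1 (AMPLIFY -1): 2*-1=-2, 8*-1=-8, 3*-1=-3, 0*-1=0 -> [-2, -8, -3, 0] (max |s|=8)
Stage 2 (CLIP -11 20): clip(-2,-11,20)=-2, clip(-8,-11,20)=-8, clip(-3,-11,20)=-3, clip(0,-11,20)=0 -> [-2, -8, -3, 0] (max |s|=8)
Stage 3 (SUM): sum[0..0]=-2, sum[0..1]=-10, sum[0..2]=-13, sum[0..3]=-13 -> [-2, -10, -13, -13] (max |s|=13)
Stage 4 (AMPLIFY -1): -2*-1=2, -10*-1=10, -13*-1=13, -13*-1=13 -> [2, 10, 13, 13] (max |s|=13)
Stage 5 (SUM): sum[0..0]=2, sum[0..1]=12, sum[0..2]=25, sum[0..3]=38 -> [2, 12, 25, 38] (max |s|=38)
Stage 6 (AMPLIFY -1): 2*-1=-2, 12*-1=-12, 25*-1=-25, 38*-1=-38 -> [-2, -12, -25, -38] (max |s|=38)
Overall max amplitude: 38

Answer: 38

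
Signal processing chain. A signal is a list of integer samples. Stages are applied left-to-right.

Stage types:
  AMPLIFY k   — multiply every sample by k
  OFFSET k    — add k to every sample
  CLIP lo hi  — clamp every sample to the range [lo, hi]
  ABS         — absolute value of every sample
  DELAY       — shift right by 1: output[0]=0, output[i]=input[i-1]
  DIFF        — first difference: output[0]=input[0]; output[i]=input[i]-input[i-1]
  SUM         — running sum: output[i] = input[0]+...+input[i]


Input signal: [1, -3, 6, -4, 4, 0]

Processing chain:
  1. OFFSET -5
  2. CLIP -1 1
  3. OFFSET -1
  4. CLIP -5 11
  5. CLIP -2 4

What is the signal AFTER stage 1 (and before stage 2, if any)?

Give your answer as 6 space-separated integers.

Answer: -4 -8 1 -9 -1 -5

Derivation:
Input: [1, -3, 6, -4, 4, 0]
Stage 1 (OFFSET -5): 1+-5=-4, -3+-5=-8, 6+-5=1, -4+-5=-9, 4+-5=-1, 0+-5=-5 -> [-4, -8, 1, -9, -1, -5]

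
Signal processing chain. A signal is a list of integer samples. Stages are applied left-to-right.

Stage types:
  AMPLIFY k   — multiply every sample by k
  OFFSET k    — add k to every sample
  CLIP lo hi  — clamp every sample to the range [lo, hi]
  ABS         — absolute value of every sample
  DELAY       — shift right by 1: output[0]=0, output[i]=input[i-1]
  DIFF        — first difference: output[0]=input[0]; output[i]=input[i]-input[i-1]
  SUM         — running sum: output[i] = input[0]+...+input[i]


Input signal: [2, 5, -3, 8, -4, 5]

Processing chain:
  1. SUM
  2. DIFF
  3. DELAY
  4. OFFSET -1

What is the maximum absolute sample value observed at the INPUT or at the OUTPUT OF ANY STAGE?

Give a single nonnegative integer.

Input: [2, 5, -3, 8, -4, 5] (max |s|=8)
Stage 1 (SUM): sum[0..0]=2, sum[0..1]=7, sum[0..2]=4, sum[0..3]=12, sum[0..4]=8, sum[0..5]=13 -> [2, 7, 4, 12, 8, 13] (max |s|=13)
Stage 2 (DIFF): s[0]=2, 7-2=5, 4-7=-3, 12-4=8, 8-12=-4, 13-8=5 -> [2, 5, -3, 8, -4, 5] (max |s|=8)
Stage 3 (DELAY): [0, 2, 5, -3, 8, -4] = [0, 2, 5, -3, 8, -4] -> [0, 2, 5, -3, 8, -4] (max |s|=8)
Stage 4 (OFFSET -1): 0+-1=-1, 2+-1=1, 5+-1=4, -3+-1=-4, 8+-1=7, -4+-1=-5 -> [-1, 1, 4, -4, 7, -5] (max |s|=7)
Overall max amplitude: 13

Answer: 13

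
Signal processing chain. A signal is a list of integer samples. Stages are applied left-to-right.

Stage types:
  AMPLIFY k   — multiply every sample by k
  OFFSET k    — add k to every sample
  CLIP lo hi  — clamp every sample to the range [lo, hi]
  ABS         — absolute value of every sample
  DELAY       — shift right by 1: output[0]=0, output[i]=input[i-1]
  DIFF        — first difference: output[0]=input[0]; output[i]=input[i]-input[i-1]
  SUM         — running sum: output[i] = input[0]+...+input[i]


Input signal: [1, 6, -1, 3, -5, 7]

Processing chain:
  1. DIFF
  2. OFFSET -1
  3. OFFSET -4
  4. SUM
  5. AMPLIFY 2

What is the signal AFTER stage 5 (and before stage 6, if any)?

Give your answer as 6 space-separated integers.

Input: [1, 6, -1, 3, -5, 7]
Stage 1 (DIFF): s[0]=1, 6-1=5, -1-6=-7, 3--1=4, -5-3=-8, 7--5=12 -> [1, 5, -7, 4, -8, 12]
Stage 2 (OFFSET -1): 1+-1=0, 5+-1=4, -7+-1=-8, 4+-1=3, -8+-1=-9, 12+-1=11 -> [0, 4, -8, 3, -9, 11]
Stage 3 (OFFSET -4): 0+-4=-4, 4+-4=0, -8+-4=-12, 3+-4=-1, -9+-4=-13, 11+-4=7 -> [-4, 0, -12, -1, -13, 7]
Stage 4 (SUM): sum[0..0]=-4, sum[0..1]=-4, sum[0..2]=-16, sum[0..3]=-17, sum[0..4]=-30, sum[0..5]=-23 -> [-4, -4, -16, -17, -30, -23]
Stage 5 (AMPLIFY 2): -4*2=-8, -4*2=-8, -16*2=-32, -17*2=-34, -30*2=-60, -23*2=-46 -> [-8, -8, -32, -34, -60, -46]

Answer: -8 -8 -32 -34 -60 -46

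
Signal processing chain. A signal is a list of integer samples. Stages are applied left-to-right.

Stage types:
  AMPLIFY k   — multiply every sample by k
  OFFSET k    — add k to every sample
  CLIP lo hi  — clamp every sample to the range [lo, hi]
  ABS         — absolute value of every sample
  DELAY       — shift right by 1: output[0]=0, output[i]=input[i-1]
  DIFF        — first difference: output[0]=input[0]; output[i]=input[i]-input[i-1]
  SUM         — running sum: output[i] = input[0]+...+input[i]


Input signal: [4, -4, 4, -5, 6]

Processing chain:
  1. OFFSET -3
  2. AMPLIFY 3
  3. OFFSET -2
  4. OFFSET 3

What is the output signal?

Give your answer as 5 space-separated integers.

Answer: 4 -20 4 -23 10

Derivation:
Input: [4, -4, 4, -5, 6]
Stage 1 (OFFSET -3): 4+-3=1, -4+-3=-7, 4+-3=1, -5+-3=-8, 6+-3=3 -> [1, -7, 1, -8, 3]
Stage 2 (AMPLIFY 3): 1*3=3, -7*3=-21, 1*3=3, -8*3=-24, 3*3=9 -> [3, -21, 3, -24, 9]
Stage 3 (OFFSET -2): 3+-2=1, -21+-2=-23, 3+-2=1, -24+-2=-26, 9+-2=7 -> [1, -23, 1, -26, 7]
Stage 4 (OFFSET 3): 1+3=4, -23+3=-20, 1+3=4, -26+3=-23, 7+3=10 -> [4, -20, 4, -23, 10]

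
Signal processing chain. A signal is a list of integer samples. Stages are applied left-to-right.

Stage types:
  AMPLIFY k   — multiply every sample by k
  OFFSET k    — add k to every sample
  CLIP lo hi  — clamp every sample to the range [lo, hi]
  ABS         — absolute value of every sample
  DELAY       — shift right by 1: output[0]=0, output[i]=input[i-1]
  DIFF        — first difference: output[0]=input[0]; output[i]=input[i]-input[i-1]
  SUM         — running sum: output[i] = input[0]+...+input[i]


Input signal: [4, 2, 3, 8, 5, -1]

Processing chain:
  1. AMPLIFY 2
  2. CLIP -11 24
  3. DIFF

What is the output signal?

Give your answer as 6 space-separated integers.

Input: [4, 2, 3, 8, 5, -1]
Stage 1 (AMPLIFY 2): 4*2=8, 2*2=4, 3*2=6, 8*2=16, 5*2=10, -1*2=-2 -> [8, 4, 6, 16, 10, -2]
Stage 2 (CLIP -11 24): clip(8,-11,24)=8, clip(4,-11,24)=4, clip(6,-11,24)=6, clip(16,-11,24)=16, clip(10,-11,24)=10, clip(-2,-11,24)=-2 -> [8, 4, 6, 16, 10, -2]
Stage 3 (DIFF): s[0]=8, 4-8=-4, 6-4=2, 16-6=10, 10-16=-6, -2-10=-12 -> [8, -4, 2, 10, -6, -12]

Answer: 8 -4 2 10 -6 -12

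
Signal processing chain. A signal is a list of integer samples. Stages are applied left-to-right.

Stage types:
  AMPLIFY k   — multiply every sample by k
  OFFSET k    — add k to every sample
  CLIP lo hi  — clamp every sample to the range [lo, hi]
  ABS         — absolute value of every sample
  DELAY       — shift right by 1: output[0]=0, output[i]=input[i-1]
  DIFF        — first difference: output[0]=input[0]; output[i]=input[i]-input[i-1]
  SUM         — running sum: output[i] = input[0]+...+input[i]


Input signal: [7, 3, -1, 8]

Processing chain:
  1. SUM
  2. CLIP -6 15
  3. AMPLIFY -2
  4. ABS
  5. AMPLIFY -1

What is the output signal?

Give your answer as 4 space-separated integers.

Answer: -14 -20 -18 -30

Derivation:
Input: [7, 3, -1, 8]
Stage 1 (SUM): sum[0..0]=7, sum[0..1]=10, sum[0..2]=9, sum[0..3]=17 -> [7, 10, 9, 17]
Stage 2 (CLIP -6 15): clip(7,-6,15)=7, clip(10,-6,15)=10, clip(9,-6,15)=9, clip(17,-6,15)=15 -> [7, 10, 9, 15]
Stage 3 (AMPLIFY -2): 7*-2=-14, 10*-2=-20, 9*-2=-18, 15*-2=-30 -> [-14, -20, -18, -30]
Stage 4 (ABS): |-14|=14, |-20|=20, |-18|=18, |-30|=30 -> [14, 20, 18, 30]
Stage 5 (AMPLIFY -1): 14*-1=-14, 20*-1=-20, 18*-1=-18, 30*-1=-30 -> [-14, -20, -18, -30]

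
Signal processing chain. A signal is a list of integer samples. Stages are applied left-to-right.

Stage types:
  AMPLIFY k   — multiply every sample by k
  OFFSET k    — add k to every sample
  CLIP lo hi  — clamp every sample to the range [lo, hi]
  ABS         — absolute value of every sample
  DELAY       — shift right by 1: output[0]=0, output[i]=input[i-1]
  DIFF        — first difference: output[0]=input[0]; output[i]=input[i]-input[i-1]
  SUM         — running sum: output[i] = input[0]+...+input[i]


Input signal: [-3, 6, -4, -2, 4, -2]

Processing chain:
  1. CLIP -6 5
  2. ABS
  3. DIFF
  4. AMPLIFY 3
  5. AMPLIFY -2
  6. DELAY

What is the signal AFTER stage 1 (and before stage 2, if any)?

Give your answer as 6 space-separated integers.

Input: [-3, 6, -4, -2, 4, -2]
Stage 1 (CLIP -6 5): clip(-3,-6,5)=-3, clip(6,-6,5)=5, clip(-4,-6,5)=-4, clip(-2,-6,5)=-2, clip(4,-6,5)=4, clip(-2,-6,5)=-2 -> [-3, 5, -4, -2, 4, -2]

Answer: -3 5 -4 -2 4 -2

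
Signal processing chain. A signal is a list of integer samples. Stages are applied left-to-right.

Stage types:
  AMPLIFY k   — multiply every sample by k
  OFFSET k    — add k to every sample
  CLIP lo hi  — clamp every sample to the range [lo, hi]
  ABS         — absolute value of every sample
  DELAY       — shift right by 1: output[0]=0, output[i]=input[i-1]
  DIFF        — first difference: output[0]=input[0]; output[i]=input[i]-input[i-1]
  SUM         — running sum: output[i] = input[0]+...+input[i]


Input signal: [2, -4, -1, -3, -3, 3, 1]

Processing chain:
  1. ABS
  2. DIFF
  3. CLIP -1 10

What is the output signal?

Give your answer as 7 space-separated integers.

Input: [2, -4, -1, -3, -3, 3, 1]
Stage 1 (ABS): |2|=2, |-4|=4, |-1|=1, |-3|=3, |-3|=3, |3|=3, |1|=1 -> [2, 4, 1, 3, 3, 3, 1]
Stage 2 (DIFF): s[0]=2, 4-2=2, 1-4=-3, 3-1=2, 3-3=0, 3-3=0, 1-3=-2 -> [2, 2, -3, 2, 0, 0, -2]
Stage 3 (CLIP -1 10): clip(2,-1,10)=2, clip(2,-1,10)=2, clip(-3,-1,10)=-1, clip(2,-1,10)=2, clip(0,-1,10)=0, clip(0,-1,10)=0, clip(-2,-1,10)=-1 -> [2, 2, -1, 2, 0, 0, -1]

Answer: 2 2 -1 2 0 0 -1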